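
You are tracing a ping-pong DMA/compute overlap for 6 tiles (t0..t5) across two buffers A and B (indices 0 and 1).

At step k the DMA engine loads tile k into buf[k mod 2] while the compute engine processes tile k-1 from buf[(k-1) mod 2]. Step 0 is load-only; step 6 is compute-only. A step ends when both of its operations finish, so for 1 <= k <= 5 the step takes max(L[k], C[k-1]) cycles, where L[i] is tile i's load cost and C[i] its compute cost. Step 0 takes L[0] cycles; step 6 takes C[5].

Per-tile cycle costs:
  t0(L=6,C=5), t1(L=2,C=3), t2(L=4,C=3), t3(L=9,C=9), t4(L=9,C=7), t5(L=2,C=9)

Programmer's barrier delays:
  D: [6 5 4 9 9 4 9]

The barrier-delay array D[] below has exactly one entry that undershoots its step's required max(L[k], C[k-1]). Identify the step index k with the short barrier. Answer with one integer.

k=0 barrier L[0]=6→6c, D[0]=6 ok
k=1 barrier max(L[1]=2,C[0]=5)→5c, D[1]=5 ok
k=2 barrier max(L[2]=4,C[1]=3)→4c, D[2]=4 ok
k=3 barrier max(L[3]=9,C[2]=3)→9c, D[3]=9 ok
k=4 barrier max(L[4]=9,C[3]=9)→9c, D[4]=9 ok
k=5 barrier max(L[5]=2,C[4]=7)→7c, D[5]=4 SHORT
k=6 barrier C[5]=9→9c, D[6]=9 ok

hazard at step 5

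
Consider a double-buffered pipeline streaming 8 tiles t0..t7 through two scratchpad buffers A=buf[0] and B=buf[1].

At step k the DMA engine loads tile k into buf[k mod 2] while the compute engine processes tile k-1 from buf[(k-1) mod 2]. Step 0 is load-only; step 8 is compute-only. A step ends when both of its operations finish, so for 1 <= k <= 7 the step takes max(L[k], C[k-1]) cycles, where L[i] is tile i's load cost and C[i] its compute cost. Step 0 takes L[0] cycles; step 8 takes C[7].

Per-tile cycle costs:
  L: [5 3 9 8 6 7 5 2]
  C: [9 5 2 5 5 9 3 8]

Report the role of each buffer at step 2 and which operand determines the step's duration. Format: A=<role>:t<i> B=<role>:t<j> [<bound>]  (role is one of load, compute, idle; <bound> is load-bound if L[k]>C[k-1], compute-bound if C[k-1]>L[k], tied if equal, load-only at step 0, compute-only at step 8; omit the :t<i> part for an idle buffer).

step 2: A=load:t2 B=compute:t1 [load-bound]

[0] DMA t0→A (5c) ∥ CU idle ⇒ 5c, clock 5
[1] DMA t1→B (3c) ∥ CU A:t0 (9c) ⇒ 9c, clock 14
[2] DMA t2→A (9c) ∥ CU B:t1 (5c) ⇒ 9c, clock 23
[3] DMA t3→B (8c) ∥ CU A:t2 (2c) ⇒ 8c, clock 31
[4] DMA t4→A (6c) ∥ CU B:t3 (5c) ⇒ 6c, clock 37
[5] DMA t5→B (7c) ∥ CU A:t4 (5c) ⇒ 7c, clock 44
[6] DMA t6→A (5c) ∥ CU B:t5 (9c) ⇒ 9c, clock 53
[7] DMA t7→B (2c) ∥ CU A:t6 (3c) ⇒ 3c, clock 56
[8] DMA idle ∥ CU B:t7 (8c) ⇒ 8c, clock 64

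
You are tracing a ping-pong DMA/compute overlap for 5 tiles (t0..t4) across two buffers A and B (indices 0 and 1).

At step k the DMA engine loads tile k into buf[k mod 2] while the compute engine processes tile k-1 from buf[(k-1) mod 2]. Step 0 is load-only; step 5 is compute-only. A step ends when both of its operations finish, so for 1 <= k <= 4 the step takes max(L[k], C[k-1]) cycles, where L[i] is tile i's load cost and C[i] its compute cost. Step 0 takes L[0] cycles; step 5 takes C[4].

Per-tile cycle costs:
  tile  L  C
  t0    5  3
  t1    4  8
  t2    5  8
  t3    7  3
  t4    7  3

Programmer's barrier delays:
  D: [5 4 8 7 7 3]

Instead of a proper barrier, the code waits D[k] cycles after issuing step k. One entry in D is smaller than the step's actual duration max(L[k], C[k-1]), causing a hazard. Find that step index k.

k=0 barrier L[0]=5→5c, D[0]=5 ok
k=1 barrier max(L[1]=4,C[0]=3)→4c, D[1]=4 ok
k=2 barrier max(L[2]=5,C[1]=8)→8c, D[2]=8 ok
k=3 barrier max(L[3]=7,C[2]=8)→8c, D[3]=7 SHORT
k=4 barrier max(L[4]=7,C[3]=3)→7c, D[4]=7 ok
k=5 barrier C[4]=3→3c, D[5]=3 ok

hazard at step 3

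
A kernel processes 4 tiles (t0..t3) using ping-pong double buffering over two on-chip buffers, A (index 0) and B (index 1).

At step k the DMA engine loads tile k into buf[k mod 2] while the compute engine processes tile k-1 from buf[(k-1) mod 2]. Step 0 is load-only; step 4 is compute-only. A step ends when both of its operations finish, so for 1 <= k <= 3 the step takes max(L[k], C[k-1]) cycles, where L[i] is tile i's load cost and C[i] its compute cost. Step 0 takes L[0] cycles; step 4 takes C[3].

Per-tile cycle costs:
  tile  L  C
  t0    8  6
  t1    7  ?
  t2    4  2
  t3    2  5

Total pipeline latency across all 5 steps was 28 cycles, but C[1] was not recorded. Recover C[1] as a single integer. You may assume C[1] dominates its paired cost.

step 0: dur = L[0]=8 = 8
step 1: dur = max(L[1]=7, C[0]=6) = 7
step 2: dur = max(L[2]=4, C[1]=?) = C[1]  (unknown; binding)
step 3: dur = max(L[3]=2, C[2]=2) = 2
step 4: dur = C[3]=5 = 5
sum of known step durations = 22
dur[2] = total - known = 28 - 22 = 6
C[1] is the binding max in step 2, so C[1] = dur[2] = 6

C[1] = 6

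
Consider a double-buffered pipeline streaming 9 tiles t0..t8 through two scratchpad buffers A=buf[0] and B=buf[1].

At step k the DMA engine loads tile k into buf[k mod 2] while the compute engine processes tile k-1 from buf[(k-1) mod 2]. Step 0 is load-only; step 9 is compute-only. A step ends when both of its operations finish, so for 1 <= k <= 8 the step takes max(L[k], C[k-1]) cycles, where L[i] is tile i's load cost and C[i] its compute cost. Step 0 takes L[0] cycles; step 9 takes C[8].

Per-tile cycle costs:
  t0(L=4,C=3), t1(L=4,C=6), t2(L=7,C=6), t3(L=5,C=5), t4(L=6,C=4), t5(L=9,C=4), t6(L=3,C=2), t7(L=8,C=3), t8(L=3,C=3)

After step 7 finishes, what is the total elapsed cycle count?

step 0: L[0]=4 → dur=4, Σ=4 | A=load:t0 B=idle [load-only]
step 1: L[1]=4 C[0]=3 → dur=4, Σ=8 | A=compute:t0 B=load:t1 [load-bound]
step 2: L[2]=7 C[1]=6 → dur=7, Σ=15 | A=load:t2 B=compute:t1 [load-bound]
step 3: L[3]=5 C[2]=6 → dur=6, Σ=21 | A=compute:t2 B=load:t3 [compute-bound]
step 4: L[4]=6 C[3]=5 → dur=6, Σ=27 | A=load:t4 B=compute:t3 [load-bound]
step 5: L[5]=9 C[4]=4 → dur=9, Σ=36 | A=compute:t4 B=load:t5 [load-bound]
step 6: L[6]=3 C[5]=4 → dur=4, Σ=40 | A=load:t6 B=compute:t5 [compute-bound]
step 7: L[7]=8 C[6]=2 → dur=8, Σ=48 | A=compute:t6 B=load:t7 [load-bound]
step 8: L[8]=3 C[7]=3 → dur=3, Σ=51 | A=load:t8 B=compute:t7 [tied]
step 9: C[8]=3 → dur=3, Σ=54 | A=compute:t8 B=idle [compute-only]

end_cycle[7] = 48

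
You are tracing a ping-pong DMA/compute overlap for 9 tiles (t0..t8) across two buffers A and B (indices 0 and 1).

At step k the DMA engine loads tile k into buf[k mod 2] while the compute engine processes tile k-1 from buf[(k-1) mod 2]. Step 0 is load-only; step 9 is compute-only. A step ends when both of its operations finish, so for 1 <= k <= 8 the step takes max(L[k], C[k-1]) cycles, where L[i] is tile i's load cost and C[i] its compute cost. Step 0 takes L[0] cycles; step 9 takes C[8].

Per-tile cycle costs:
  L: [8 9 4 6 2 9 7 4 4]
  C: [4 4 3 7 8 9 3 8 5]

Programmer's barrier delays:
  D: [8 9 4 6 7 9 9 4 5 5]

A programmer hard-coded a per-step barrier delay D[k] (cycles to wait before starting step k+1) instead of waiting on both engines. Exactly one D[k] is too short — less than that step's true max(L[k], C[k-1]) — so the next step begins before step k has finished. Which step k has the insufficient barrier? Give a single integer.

[0] required=L[0]=8=8 vs D=8 ok
[1] required=max(L[1]=9,C[0]=4)=9 vs D=9 ok
[2] required=max(L[2]=4,C[1]=4)=4 vs D=4 ok
[3] required=max(L[3]=6,C[2]=3)=6 vs D=6 ok
[4] required=max(L[4]=2,C[3]=7)=7 vs D=7 ok
[5] required=max(L[5]=9,C[4]=8)=9 vs D=9 ok
[6] required=max(L[6]=7,C[5]=9)=9 vs D=9 ok
[7] required=max(L[7]=4,C[6]=3)=4 vs D=4 ok
[8] required=max(L[8]=4,C[7]=8)=8 vs D=5 SHORT
[9] required=C[8]=5=5 vs D=5 ok

hazard at step 8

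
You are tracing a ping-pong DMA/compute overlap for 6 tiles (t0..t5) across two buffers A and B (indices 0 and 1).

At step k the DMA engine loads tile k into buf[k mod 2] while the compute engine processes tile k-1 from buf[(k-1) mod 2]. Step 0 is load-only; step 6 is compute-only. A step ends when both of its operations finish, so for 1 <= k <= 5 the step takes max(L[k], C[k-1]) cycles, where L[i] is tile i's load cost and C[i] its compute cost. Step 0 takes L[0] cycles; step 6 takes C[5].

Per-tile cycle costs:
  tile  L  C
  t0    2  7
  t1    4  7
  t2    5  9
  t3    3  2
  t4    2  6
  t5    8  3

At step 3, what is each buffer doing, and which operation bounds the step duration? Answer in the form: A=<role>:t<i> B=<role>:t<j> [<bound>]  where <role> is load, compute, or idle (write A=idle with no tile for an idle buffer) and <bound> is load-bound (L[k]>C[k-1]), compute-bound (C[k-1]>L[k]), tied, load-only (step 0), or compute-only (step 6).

[0] DMA t0→A (2c) ∥ CU idle ⇒ 2c, clock 2
[1] DMA t1→B (4c) ∥ CU A:t0 (7c) ⇒ 7c, clock 9
[2] DMA t2→A (5c) ∥ CU B:t1 (7c) ⇒ 7c, clock 16
[3] DMA t3→B (3c) ∥ CU A:t2 (9c) ⇒ 9c, clock 25
[4] DMA t4→A (2c) ∥ CU B:t3 (2c) ⇒ 2c, clock 27
[5] DMA t5→B (8c) ∥ CU A:t4 (6c) ⇒ 8c, clock 35
[6] DMA idle ∥ CU B:t5 (3c) ⇒ 3c, clock 38

step 3: A=compute:t2 B=load:t3 [compute-bound]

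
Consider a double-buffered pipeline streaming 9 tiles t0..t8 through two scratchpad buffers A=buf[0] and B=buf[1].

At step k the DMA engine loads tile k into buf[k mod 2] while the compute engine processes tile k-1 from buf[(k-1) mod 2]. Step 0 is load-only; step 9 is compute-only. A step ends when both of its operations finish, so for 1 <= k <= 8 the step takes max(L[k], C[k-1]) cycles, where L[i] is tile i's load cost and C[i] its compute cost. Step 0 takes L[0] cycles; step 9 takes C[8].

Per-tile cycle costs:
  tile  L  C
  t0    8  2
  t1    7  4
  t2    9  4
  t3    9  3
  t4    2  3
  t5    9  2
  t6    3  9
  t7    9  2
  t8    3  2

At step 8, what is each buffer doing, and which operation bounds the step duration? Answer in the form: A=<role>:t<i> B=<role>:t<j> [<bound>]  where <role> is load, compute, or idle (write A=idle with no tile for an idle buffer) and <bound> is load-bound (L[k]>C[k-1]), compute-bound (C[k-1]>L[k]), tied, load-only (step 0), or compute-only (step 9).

step 8: A=load:t8 B=compute:t7 [load-bound]

step 0: L[0]=8 → dur=8, Σ=8 | A=load:t0 B=idle [load-only]
step 1: L[1]=7 C[0]=2 → dur=7, Σ=15 | A=compute:t0 B=load:t1 [load-bound]
step 2: L[2]=9 C[1]=4 → dur=9, Σ=24 | A=load:t2 B=compute:t1 [load-bound]
step 3: L[3]=9 C[2]=4 → dur=9, Σ=33 | A=compute:t2 B=load:t3 [load-bound]
step 4: L[4]=2 C[3]=3 → dur=3, Σ=36 | A=load:t4 B=compute:t3 [compute-bound]
step 5: L[5]=9 C[4]=3 → dur=9, Σ=45 | A=compute:t4 B=load:t5 [load-bound]
step 6: L[6]=3 C[5]=2 → dur=3, Σ=48 | A=load:t6 B=compute:t5 [load-bound]
step 7: L[7]=9 C[6]=9 → dur=9, Σ=57 | A=compute:t6 B=load:t7 [tied]
step 8: L[8]=3 C[7]=2 → dur=3, Σ=60 | A=load:t8 B=compute:t7 [load-bound]
step 9: C[8]=2 → dur=2, Σ=62 | A=compute:t8 B=idle [compute-only]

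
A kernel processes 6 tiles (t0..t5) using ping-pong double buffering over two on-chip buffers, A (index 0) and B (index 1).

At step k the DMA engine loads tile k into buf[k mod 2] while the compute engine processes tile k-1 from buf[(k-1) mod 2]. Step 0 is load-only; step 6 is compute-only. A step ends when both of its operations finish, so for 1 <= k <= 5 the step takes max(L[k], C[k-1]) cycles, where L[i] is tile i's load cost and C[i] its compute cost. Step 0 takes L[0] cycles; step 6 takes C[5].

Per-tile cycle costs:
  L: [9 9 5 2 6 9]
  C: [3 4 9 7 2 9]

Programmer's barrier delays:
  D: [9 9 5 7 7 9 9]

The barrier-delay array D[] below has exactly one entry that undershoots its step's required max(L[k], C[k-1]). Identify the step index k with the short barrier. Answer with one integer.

k=0 barrier L[0]=9→9c, D[0]=9 ok
k=1 barrier max(L[1]=9,C[0]=3)→9c, D[1]=9 ok
k=2 barrier max(L[2]=5,C[1]=4)→5c, D[2]=5 ok
k=3 barrier max(L[3]=2,C[2]=9)→9c, D[3]=7 SHORT
k=4 barrier max(L[4]=6,C[3]=7)→7c, D[4]=7 ok
k=5 barrier max(L[5]=9,C[4]=2)→9c, D[5]=9 ok
k=6 barrier C[5]=9→9c, D[6]=9 ok

hazard at step 3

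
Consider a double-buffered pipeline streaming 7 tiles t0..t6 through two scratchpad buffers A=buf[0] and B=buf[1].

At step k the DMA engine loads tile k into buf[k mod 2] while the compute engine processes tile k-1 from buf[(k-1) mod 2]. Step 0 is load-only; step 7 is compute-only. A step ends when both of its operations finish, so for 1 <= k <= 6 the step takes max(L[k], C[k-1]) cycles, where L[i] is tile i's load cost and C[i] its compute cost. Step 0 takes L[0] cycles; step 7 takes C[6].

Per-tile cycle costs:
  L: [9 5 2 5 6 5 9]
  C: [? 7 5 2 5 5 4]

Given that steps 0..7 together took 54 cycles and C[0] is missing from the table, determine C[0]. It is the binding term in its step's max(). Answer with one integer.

C[0] = 9

step 0: dur = L[0]=9 = 9
step 1: dur = max(L[1]=5, C[0]=?) = C[0]  (unknown; binding)
step 2: dur = max(L[2]=2, C[1]=7) = 7
step 3: dur = max(L[3]=5, C[2]=5) = 5
step 4: dur = max(L[4]=6, C[3]=2) = 6
step 5: dur = max(L[5]=5, C[4]=5) = 5
step 6: dur = max(L[6]=9, C[5]=5) = 9
step 7: dur = C[6]=4 = 4
sum of known step durations = 45
dur[1] = total - known = 54 - 45 = 9
C[0] is the binding max in step 1, so C[0] = dur[1] = 9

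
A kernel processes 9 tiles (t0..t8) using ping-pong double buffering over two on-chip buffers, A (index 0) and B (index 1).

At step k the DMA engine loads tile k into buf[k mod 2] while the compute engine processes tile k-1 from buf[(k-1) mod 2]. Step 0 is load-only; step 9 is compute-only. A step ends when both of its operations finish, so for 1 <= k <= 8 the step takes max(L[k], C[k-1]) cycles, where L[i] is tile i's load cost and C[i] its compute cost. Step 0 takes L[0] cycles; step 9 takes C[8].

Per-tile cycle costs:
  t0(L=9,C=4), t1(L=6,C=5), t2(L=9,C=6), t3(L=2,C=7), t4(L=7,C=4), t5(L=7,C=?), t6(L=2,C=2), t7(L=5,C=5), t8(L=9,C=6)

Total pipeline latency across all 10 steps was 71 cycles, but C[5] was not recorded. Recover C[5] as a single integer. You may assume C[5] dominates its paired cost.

step 0 → dur = L[0]=9 = 9
step 1 → dur = max(L[1]=6, C[0]=4) = 6
step 2 → dur = max(L[2]=9, C[1]=5) = 9
step 3 → dur = max(L[3]=2, C[2]=6) = 6
step 4 → dur = max(L[4]=7, C[3]=7) = 7
step 5 → dur = max(L[5]=7, C[4]=4) = 7
step 6 → dur = max(L[6]=2, C[5]=?) = C[5]  (unknown; binding)
step 7 → dur = max(L[7]=5, C[6]=2) = 5
step 8 → dur = max(L[8]=9, C[7]=5) = 9
step 9 → dur = C[8]=6 = 6
sum of known step durations = 64
dur[6] = total - known = 71 - 64 = 7
C[5] is the binding max in step 6, so C[5] = dur[6] = 7

C[5] = 7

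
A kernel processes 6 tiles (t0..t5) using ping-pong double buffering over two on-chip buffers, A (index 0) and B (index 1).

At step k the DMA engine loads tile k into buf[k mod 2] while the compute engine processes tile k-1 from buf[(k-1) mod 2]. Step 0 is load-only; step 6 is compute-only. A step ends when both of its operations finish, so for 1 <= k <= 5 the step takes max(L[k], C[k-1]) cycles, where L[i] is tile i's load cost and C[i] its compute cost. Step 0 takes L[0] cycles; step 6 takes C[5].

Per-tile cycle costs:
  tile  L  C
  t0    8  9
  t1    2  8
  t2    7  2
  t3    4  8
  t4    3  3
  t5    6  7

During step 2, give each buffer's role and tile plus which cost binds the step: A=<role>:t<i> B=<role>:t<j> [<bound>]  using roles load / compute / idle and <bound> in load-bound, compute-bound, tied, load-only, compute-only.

step 0: L[0]=8 → dur=8, Σ=8 | A=load:t0 B=idle [load-only]
step 1: L[1]=2 C[0]=9 → dur=9, Σ=17 | A=compute:t0 B=load:t1 [compute-bound]
step 2: L[2]=7 C[1]=8 → dur=8, Σ=25 | A=load:t2 B=compute:t1 [compute-bound]
step 3: L[3]=4 C[2]=2 → dur=4, Σ=29 | A=compute:t2 B=load:t3 [load-bound]
step 4: L[4]=3 C[3]=8 → dur=8, Σ=37 | A=load:t4 B=compute:t3 [compute-bound]
step 5: L[5]=6 C[4]=3 → dur=6, Σ=43 | A=compute:t4 B=load:t5 [load-bound]
step 6: C[5]=7 → dur=7, Σ=50 | A=idle B=compute:t5 [compute-only]

step 2: A=load:t2 B=compute:t1 [compute-bound]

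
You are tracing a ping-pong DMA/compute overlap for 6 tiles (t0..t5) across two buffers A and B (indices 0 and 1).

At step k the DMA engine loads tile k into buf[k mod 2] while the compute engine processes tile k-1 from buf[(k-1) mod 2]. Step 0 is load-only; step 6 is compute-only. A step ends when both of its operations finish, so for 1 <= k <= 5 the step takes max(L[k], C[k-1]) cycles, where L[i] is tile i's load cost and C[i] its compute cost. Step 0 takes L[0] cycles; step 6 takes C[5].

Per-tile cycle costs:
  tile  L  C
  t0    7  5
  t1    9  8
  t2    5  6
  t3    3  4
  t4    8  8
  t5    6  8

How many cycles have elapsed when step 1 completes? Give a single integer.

end_cycle[1] = 16

[0] DMA t0→A (7c) ∥ CU idle ⇒ 7c, clock 7
[1] DMA t1→B (9c) ∥ CU A:t0 (5c) ⇒ 9c, clock 16
[2] DMA t2→A (5c) ∥ CU B:t1 (8c) ⇒ 8c, clock 24
[3] DMA t3→B (3c) ∥ CU A:t2 (6c) ⇒ 6c, clock 30
[4] DMA t4→A (8c) ∥ CU B:t3 (4c) ⇒ 8c, clock 38
[5] DMA t5→B (6c) ∥ CU A:t4 (8c) ⇒ 8c, clock 46
[6] DMA idle ∥ CU B:t5 (8c) ⇒ 8c, clock 54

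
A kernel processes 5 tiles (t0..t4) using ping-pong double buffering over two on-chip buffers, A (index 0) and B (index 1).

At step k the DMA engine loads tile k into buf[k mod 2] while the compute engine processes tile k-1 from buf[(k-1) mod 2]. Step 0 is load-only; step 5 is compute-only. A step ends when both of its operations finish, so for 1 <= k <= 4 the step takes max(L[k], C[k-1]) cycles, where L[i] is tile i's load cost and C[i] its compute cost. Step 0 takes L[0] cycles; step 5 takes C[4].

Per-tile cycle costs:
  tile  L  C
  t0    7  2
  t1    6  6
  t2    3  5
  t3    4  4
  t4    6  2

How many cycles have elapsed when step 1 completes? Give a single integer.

  0. 7=7c; end=7; A:t0 B:-
  1. max(6,2)=6c; end=13; A:t0 B:t1
  2. max(3,6)=6c; end=19; A:t2 B:t1
  3. max(4,5)=5c; end=24; A:t2 B:t3
  4. max(6,4)=6c; end=30; A:t4 B:t3
  5. 2=2c; end=32; A:t4 B:t3

end_cycle[1] = 13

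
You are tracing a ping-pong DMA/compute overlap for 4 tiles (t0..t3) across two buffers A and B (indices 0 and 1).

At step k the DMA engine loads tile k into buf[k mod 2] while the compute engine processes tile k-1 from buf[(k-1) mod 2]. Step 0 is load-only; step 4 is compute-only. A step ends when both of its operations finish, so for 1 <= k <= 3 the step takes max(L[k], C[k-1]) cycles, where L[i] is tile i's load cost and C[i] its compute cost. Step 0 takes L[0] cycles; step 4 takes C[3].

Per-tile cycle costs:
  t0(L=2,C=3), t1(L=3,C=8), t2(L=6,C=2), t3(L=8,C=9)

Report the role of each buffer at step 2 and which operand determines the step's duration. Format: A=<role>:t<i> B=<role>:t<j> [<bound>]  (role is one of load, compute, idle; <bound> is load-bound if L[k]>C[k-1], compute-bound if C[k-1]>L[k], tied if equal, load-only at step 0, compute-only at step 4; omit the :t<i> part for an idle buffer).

step 0: L[0]=2 → dur=2, Σ=2 | A=load:t0 B=idle [load-only]
step 1: L[1]=3 C[0]=3 → dur=3, Σ=5 | A=compute:t0 B=load:t1 [tied]
step 2: L[2]=6 C[1]=8 → dur=8, Σ=13 | A=load:t2 B=compute:t1 [compute-bound]
step 3: L[3]=8 C[2]=2 → dur=8, Σ=21 | A=compute:t2 B=load:t3 [load-bound]
step 4: C[3]=9 → dur=9, Σ=30 | A=idle B=compute:t3 [compute-only]

step 2: A=load:t2 B=compute:t1 [compute-bound]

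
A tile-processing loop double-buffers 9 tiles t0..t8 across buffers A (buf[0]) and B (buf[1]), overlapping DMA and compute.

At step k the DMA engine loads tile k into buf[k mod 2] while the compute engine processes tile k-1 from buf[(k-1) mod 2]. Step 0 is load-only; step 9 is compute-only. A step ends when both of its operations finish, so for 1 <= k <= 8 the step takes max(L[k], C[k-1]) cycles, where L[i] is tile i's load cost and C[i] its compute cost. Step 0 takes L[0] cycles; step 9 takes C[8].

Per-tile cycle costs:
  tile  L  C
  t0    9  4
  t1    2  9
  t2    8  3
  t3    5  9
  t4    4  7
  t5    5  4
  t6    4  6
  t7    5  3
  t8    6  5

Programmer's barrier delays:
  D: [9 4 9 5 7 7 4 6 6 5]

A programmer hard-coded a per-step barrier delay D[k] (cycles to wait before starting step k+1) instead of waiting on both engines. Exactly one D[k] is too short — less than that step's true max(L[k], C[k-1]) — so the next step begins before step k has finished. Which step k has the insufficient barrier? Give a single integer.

hazard at step 4

step 0: need L[0]=9 = 9; D[0]=9 ok
step 1: need max(L[1]=2,C[0]=4) = 4; D[1]=4 ok
step 2: need max(L[2]=8,C[1]=9) = 9; D[2]=9 ok
step 3: need max(L[3]=5,C[2]=3) = 5; D[3]=5 ok
step 4: need max(L[4]=4,C[3]=9) = 9; D[4]=7 SHORT
step 5: need max(L[5]=5,C[4]=7) = 7; D[5]=7 ok
step 6: need max(L[6]=4,C[5]=4) = 4; D[6]=4 ok
step 7: need max(L[7]=5,C[6]=6) = 6; D[7]=6 ok
step 8: need max(L[8]=6,C[7]=3) = 6; D[8]=6 ok
step 9: need C[8]=5 = 5; D[9]=5 ok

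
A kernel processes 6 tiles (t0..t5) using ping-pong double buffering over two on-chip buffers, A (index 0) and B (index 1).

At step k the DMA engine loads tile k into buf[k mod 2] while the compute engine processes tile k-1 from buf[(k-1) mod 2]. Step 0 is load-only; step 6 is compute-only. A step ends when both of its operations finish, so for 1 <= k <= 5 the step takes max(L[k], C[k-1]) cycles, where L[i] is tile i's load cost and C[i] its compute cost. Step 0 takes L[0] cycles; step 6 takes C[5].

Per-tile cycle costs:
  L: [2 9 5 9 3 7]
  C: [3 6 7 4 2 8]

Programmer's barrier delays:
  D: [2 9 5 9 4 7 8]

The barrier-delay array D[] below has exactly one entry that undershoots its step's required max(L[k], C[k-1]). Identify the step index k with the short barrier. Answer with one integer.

step 0: need L[0]=2 = 2; D[0]=2 ok
step 1: need max(L[1]=9,C[0]=3) = 9; D[1]=9 ok
step 2: need max(L[2]=5,C[1]=6) = 6; D[2]=5 SHORT
step 3: need max(L[3]=9,C[2]=7) = 9; D[3]=9 ok
step 4: need max(L[4]=3,C[3]=4) = 4; D[4]=4 ok
step 5: need max(L[5]=7,C[4]=2) = 7; D[5]=7 ok
step 6: need C[5]=8 = 8; D[6]=8 ok

hazard at step 2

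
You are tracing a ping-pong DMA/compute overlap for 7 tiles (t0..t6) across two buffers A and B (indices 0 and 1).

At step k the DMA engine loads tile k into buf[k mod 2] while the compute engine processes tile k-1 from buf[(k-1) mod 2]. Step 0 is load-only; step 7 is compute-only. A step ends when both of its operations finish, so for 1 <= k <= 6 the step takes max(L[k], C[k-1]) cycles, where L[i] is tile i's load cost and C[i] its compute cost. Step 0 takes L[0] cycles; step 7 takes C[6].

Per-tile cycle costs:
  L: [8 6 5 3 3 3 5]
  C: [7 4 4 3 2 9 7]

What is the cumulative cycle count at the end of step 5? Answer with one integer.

end_cycle[5] = 30

k=0 load=t0/8c comp=- wait=8 total=8
k=1 load=t1/6c comp=t0/7c wait=7 total=15
k=2 load=t2/5c comp=t1/4c wait=5 total=20
k=3 load=t3/3c comp=t2/4c wait=4 total=24
k=4 load=t4/3c comp=t3/3c wait=3 total=27
k=5 load=t5/3c comp=t4/2c wait=3 total=30
k=6 load=t6/5c comp=t5/9c wait=9 total=39
k=7 load=- comp=t6/7c wait=7 total=46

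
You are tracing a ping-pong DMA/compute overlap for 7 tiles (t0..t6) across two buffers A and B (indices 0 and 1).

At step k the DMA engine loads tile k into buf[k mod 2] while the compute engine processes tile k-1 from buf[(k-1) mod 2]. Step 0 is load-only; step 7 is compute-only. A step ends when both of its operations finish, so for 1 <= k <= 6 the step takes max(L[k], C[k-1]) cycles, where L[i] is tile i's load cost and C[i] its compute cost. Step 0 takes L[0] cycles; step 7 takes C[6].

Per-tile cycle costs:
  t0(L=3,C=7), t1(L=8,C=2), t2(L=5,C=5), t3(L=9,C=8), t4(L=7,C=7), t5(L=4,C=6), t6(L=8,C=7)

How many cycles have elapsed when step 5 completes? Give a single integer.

end_cycle[5] = 40

step 0: L[0]=3 → dur=3, Σ=3 | A=load:t0 B=idle [load-only]
step 1: L[1]=8 C[0]=7 → dur=8, Σ=11 | A=compute:t0 B=load:t1 [load-bound]
step 2: L[2]=5 C[1]=2 → dur=5, Σ=16 | A=load:t2 B=compute:t1 [load-bound]
step 3: L[3]=9 C[2]=5 → dur=9, Σ=25 | A=compute:t2 B=load:t3 [load-bound]
step 4: L[4]=7 C[3]=8 → dur=8, Σ=33 | A=load:t4 B=compute:t3 [compute-bound]
step 5: L[5]=4 C[4]=7 → dur=7, Σ=40 | A=compute:t4 B=load:t5 [compute-bound]
step 6: L[6]=8 C[5]=6 → dur=8, Σ=48 | A=load:t6 B=compute:t5 [load-bound]
step 7: C[6]=7 → dur=7, Σ=55 | A=compute:t6 B=idle [compute-only]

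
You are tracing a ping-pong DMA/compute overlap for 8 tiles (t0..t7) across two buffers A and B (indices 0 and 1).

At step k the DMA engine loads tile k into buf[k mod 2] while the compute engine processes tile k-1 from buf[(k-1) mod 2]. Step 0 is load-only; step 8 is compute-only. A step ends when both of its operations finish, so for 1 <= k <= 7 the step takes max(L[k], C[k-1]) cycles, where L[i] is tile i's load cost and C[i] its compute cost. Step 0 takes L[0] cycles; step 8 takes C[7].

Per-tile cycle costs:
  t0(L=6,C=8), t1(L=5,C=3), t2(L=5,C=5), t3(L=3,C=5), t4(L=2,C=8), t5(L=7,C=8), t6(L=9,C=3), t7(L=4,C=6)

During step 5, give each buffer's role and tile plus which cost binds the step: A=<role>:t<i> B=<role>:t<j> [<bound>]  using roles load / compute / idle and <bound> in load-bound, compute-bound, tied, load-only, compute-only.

step 5: A=compute:t4 B=load:t5 [compute-bound]

  0. 6=6c; end=6; A:t0 B:-
  1. max(5,8)=8c; end=14; A:t0 B:t1
  2. max(5,3)=5c; end=19; A:t2 B:t1
  3. max(3,5)=5c; end=24; A:t2 B:t3
  4. max(2,5)=5c; end=29; A:t4 B:t3
  5. max(7,8)=8c; end=37; A:t4 B:t5
  6. max(9,8)=9c; end=46; A:t6 B:t5
  7. max(4,3)=4c; end=50; A:t6 B:t7
  8. 6=6c; end=56; A:t6 B:t7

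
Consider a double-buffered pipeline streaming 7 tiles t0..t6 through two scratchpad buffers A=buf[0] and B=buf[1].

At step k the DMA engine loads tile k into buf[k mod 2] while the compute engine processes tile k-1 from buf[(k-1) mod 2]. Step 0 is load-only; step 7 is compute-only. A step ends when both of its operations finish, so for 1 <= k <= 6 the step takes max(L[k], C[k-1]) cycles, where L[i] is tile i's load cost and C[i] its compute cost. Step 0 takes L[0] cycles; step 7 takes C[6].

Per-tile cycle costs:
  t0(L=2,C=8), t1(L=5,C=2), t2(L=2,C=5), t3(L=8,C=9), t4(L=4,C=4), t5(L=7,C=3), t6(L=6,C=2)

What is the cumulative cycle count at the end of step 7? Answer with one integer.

  0. 2=2c; end=2; A:t0 B:-
  1. max(5,8)=8c; end=10; A:t0 B:t1
  2. max(2,2)=2c; end=12; A:t2 B:t1
  3. max(8,5)=8c; end=20; A:t2 B:t3
  4. max(4,9)=9c; end=29; A:t4 B:t3
  5. max(7,4)=7c; end=36; A:t4 B:t5
  6. max(6,3)=6c; end=42; A:t6 B:t5
  7. 2=2c; end=44; A:t6 B:t5

end_cycle[7] = 44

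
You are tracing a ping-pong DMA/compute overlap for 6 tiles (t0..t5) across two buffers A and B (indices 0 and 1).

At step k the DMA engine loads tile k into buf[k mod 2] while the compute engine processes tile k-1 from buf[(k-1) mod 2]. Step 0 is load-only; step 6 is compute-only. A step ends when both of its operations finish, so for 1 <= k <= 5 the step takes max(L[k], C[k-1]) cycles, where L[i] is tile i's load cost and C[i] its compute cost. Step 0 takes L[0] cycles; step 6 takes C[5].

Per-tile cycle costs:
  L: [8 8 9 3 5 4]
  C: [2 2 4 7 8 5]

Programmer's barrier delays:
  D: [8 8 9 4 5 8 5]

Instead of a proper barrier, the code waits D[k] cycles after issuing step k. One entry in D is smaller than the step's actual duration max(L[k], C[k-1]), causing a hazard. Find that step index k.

hazard at step 4

k=0 barrier L[0]=8→8c, D[0]=8 ok
k=1 barrier max(L[1]=8,C[0]=2)→8c, D[1]=8 ok
k=2 barrier max(L[2]=9,C[1]=2)→9c, D[2]=9 ok
k=3 barrier max(L[3]=3,C[2]=4)→4c, D[3]=4 ok
k=4 barrier max(L[4]=5,C[3]=7)→7c, D[4]=5 SHORT
k=5 barrier max(L[5]=4,C[4]=8)→8c, D[5]=8 ok
k=6 barrier C[5]=5→5c, D[6]=5 ok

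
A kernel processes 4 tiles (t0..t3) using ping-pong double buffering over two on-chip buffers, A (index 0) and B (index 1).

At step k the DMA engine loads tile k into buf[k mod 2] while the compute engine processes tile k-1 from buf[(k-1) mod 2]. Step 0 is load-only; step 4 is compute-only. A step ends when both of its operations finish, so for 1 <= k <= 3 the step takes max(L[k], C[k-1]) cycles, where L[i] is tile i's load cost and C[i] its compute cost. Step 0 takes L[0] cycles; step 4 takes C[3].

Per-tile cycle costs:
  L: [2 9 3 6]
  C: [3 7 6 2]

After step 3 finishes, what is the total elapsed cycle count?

end_cycle[3] = 24

[0] DMA t0→A (2c) ∥ CU idle ⇒ 2c, clock 2
[1] DMA t1→B (9c) ∥ CU A:t0 (3c) ⇒ 9c, clock 11
[2] DMA t2→A (3c) ∥ CU B:t1 (7c) ⇒ 7c, clock 18
[3] DMA t3→B (6c) ∥ CU A:t2 (6c) ⇒ 6c, clock 24
[4] DMA idle ∥ CU B:t3 (2c) ⇒ 2c, clock 26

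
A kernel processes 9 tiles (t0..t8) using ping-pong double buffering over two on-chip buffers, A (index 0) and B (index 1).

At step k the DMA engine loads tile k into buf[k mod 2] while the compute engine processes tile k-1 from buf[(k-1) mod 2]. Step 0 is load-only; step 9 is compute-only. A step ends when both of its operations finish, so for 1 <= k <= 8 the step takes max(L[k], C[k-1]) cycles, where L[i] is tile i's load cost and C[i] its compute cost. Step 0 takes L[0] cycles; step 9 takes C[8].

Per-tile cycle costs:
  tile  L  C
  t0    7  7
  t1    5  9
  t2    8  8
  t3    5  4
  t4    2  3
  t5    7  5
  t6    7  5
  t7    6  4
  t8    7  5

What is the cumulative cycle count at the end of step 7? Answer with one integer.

end_cycle[7] = 55

  0. 7=7c; end=7; A:t0 B:-
  1. max(5,7)=7c; end=14; A:t0 B:t1
  2. max(8,9)=9c; end=23; A:t2 B:t1
  3. max(5,8)=8c; end=31; A:t2 B:t3
  4. max(2,4)=4c; end=35; A:t4 B:t3
  5. max(7,3)=7c; end=42; A:t4 B:t5
  6. max(7,5)=7c; end=49; A:t6 B:t5
  7. max(6,5)=6c; end=55; A:t6 B:t7
  8. max(7,4)=7c; end=62; A:t8 B:t7
  9. 5=5c; end=67; A:t8 B:t7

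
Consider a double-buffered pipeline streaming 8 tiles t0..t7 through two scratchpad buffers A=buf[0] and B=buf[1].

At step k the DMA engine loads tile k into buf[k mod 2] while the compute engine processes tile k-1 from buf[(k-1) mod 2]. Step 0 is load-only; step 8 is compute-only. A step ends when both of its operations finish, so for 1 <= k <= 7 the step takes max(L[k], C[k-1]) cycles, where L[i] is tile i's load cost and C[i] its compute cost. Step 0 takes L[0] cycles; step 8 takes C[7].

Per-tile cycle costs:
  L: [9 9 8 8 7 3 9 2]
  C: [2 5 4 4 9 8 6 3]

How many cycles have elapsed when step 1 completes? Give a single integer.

step 0: L[0]=9 → dur=9, Σ=9 | A=load:t0 B=idle [load-only]
step 1: L[1]=9 C[0]=2 → dur=9, Σ=18 | A=compute:t0 B=load:t1 [load-bound]
step 2: L[2]=8 C[1]=5 → dur=8, Σ=26 | A=load:t2 B=compute:t1 [load-bound]
step 3: L[3]=8 C[2]=4 → dur=8, Σ=34 | A=compute:t2 B=load:t3 [load-bound]
step 4: L[4]=7 C[3]=4 → dur=7, Σ=41 | A=load:t4 B=compute:t3 [load-bound]
step 5: L[5]=3 C[4]=9 → dur=9, Σ=50 | A=compute:t4 B=load:t5 [compute-bound]
step 6: L[6]=9 C[5]=8 → dur=9, Σ=59 | A=load:t6 B=compute:t5 [load-bound]
step 7: L[7]=2 C[6]=6 → dur=6, Σ=65 | A=compute:t6 B=load:t7 [compute-bound]
step 8: C[7]=3 → dur=3, Σ=68 | A=idle B=compute:t7 [compute-only]

end_cycle[1] = 18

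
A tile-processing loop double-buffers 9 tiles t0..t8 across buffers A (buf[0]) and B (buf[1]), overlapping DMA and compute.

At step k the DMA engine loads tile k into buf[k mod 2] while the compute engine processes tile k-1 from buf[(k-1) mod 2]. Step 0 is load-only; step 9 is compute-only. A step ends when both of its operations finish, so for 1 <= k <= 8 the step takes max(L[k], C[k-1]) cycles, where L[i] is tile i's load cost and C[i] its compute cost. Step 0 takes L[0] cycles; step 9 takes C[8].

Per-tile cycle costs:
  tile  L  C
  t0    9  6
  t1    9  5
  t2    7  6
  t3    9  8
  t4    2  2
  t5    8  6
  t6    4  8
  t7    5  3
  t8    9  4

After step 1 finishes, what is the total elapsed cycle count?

step 0: L[0]=9 → dur=9, Σ=9 | A=load:t0 B=idle [load-only]
step 1: L[1]=9 C[0]=6 → dur=9, Σ=18 | A=compute:t0 B=load:t1 [load-bound]
step 2: L[2]=7 C[1]=5 → dur=7, Σ=25 | A=load:t2 B=compute:t1 [load-bound]
step 3: L[3]=9 C[2]=6 → dur=9, Σ=34 | A=compute:t2 B=load:t3 [load-bound]
step 4: L[4]=2 C[3]=8 → dur=8, Σ=42 | A=load:t4 B=compute:t3 [compute-bound]
step 5: L[5]=8 C[4]=2 → dur=8, Σ=50 | A=compute:t4 B=load:t5 [load-bound]
step 6: L[6]=4 C[5]=6 → dur=6, Σ=56 | A=load:t6 B=compute:t5 [compute-bound]
step 7: L[7]=5 C[6]=8 → dur=8, Σ=64 | A=compute:t6 B=load:t7 [compute-bound]
step 8: L[8]=9 C[7]=3 → dur=9, Σ=73 | A=load:t8 B=compute:t7 [load-bound]
step 9: C[8]=4 → dur=4, Σ=77 | A=compute:t8 B=idle [compute-only]

end_cycle[1] = 18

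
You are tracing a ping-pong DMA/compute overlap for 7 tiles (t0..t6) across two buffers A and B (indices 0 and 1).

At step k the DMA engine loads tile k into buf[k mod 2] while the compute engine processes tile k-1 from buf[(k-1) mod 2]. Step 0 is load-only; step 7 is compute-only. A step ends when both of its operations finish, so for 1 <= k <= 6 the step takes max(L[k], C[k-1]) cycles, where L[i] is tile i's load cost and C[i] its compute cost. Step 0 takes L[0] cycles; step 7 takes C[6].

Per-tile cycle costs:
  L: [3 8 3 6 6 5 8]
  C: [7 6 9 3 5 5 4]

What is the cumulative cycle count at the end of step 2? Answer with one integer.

k=0 load=t0/3c comp=- wait=3 total=3
k=1 load=t1/8c comp=t0/7c wait=8 total=11
k=2 load=t2/3c comp=t1/6c wait=6 total=17
k=3 load=t3/6c comp=t2/9c wait=9 total=26
k=4 load=t4/6c comp=t3/3c wait=6 total=32
k=5 load=t5/5c comp=t4/5c wait=5 total=37
k=6 load=t6/8c comp=t5/5c wait=8 total=45
k=7 load=- comp=t6/4c wait=4 total=49

end_cycle[2] = 17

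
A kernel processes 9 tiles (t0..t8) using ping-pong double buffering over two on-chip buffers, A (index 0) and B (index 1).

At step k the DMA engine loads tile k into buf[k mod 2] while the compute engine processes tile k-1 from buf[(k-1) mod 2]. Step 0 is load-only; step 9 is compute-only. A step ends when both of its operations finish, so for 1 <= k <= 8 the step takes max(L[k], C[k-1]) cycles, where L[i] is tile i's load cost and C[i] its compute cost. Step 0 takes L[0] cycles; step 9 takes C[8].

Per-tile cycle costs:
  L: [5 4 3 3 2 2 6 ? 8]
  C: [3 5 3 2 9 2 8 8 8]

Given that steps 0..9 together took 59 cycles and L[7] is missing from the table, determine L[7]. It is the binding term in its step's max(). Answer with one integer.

step 0 → dur = L[0]=5 = 5
step 1 → dur = max(L[1]=4, C[0]=3) = 4
step 2 → dur = max(L[2]=3, C[1]=5) = 5
step 3 → dur = max(L[3]=3, C[2]=3) = 3
step 4 → dur = max(L[4]=2, C[3]=2) = 2
step 5 → dur = max(L[5]=2, C[4]=9) = 9
step 6 → dur = max(L[6]=6, C[5]=2) = 6
step 7 → dur = max(L[7]=?, C[6]=8) = L[7]  (unknown; binding)
step 8 → dur = max(L[8]=8, C[7]=8) = 8
step 9 → dur = C[8]=8 = 8
sum of known step durations = 50
dur[7] = total - known = 59 - 50 = 9
L[7] is the binding max in step 7, so L[7] = dur[7] = 9

L[7] = 9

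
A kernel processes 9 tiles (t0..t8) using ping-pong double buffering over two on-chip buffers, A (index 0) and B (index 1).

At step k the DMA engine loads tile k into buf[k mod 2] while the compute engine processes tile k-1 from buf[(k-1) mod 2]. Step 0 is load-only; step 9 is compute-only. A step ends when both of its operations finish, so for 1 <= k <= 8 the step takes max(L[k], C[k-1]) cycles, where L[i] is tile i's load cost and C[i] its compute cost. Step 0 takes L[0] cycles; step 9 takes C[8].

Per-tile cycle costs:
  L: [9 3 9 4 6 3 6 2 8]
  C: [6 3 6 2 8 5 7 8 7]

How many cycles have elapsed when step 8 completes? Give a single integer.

step 0: L[0]=9 → dur=9, Σ=9 | A=load:t0 B=idle [load-only]
step 1: L[1]=3 C[0]=6 → dur=6, Σ=15 | A=compute:t0 B=load:t1 [compute-bound]
step 2: L[2]=9 C[1]=3 → dur=9, Σ=24 | A=load:t2 B=compute:t1 [load-bound]
step 3: L[3]=4 C[2]=6 → dur=6, Σ=30 | A=compute:t2 B=load:t3 [compute-bound]
step 4: L[4]=6 C[3]=2 → dur=6, Σ=36 | A=load:t4 B=compute:t3 [load-bound]
step 5: L[5]=3 C[4]=8 → dur=8, Σ=44 | A=compute:t4 B=load:t5 [compute-bound]
step 6: L[6]=6 C[5]=5 → dur=6, Σ=50 | A=load:t6 B=compute:t5 [load-bound]
step 7: L[7]=2 C[6]=7 → dur=7, Σ=57 | A=compute:t6 B=load:t7 [compute-bound]
step 8: L[8]=8 C[7]=8 → dur=8, Σ=65 | A=load:t8 B=compute:t7 [tied]
step 9: C[8]=7 → dur=7, Σ=72 | A=compute:t8 B=idle [compute-only]

end_cycle[8] = 65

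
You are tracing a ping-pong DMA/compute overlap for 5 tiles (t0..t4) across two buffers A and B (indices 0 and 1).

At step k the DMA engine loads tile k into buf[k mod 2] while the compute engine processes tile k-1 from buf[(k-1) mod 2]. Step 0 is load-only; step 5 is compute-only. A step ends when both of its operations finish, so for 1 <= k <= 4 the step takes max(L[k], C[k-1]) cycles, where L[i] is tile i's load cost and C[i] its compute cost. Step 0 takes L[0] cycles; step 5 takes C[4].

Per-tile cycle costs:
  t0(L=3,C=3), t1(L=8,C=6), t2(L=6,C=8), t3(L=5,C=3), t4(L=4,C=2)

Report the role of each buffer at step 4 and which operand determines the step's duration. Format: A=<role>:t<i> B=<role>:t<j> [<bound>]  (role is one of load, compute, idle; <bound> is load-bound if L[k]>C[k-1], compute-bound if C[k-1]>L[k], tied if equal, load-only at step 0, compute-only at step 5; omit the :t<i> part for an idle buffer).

step 0: L[0]=3 → dur=3, Σ=3 | A=load:t0 B=idle [load-only]
step 1: L[1]=8 C[0]=3 → dur=8, Σ=11 | A=compute:t0 B=load:t1 [load-bound]
step 2: L[2]=6 C[1]=6 → dur=6, Σ=17 | A=load:t2 B=compute:t1 [tied]
step 3: L[3]=5 C[2]=8 → dur=8, Σ=25 | A=compute:t2 B=load:t3 [compute-bound]
step 4: L[4]=4 C[3]=3 → dur=4, Σ=29 | A=load:t4 B=compute:t3 [load-bound]
step 5: C[4]=2 → dur=2, Σ=31 | A=compute:t4 B=idle [compute-only]

step 4: A=load:t4 B=compute:t3 [load-bound]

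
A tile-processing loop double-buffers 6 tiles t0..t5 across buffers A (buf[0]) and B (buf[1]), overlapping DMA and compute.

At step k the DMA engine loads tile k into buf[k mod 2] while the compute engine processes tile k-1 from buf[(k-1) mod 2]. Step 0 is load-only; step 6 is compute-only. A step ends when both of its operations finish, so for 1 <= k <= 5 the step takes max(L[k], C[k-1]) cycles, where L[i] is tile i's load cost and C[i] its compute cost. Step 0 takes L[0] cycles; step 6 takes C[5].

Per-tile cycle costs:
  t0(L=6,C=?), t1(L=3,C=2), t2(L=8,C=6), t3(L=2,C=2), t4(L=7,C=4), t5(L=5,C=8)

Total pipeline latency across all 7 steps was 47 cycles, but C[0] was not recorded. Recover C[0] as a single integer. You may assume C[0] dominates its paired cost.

C[0] = 7

step 0 = dur = L[0]=6 = 6
step 1 = dur = max(L[1]=3, C[0]=?) = C[0]  (unknown; binding)
step 2 = dur = max(L[2]=8, C[1]=2) = 8
step 3 = dur = max(L[3]=2, C[2]=6) = 6
step 4 = dur = max(L[4]=7, C[3]=2) = 7
step 5 = dur = max(L[5]=5, C[4]=4) = 5
step 6 = dur = C[5]=8 = 8
sum of known step durations = 40
dur[1] = total - known = 47 - 40 = 7
C[0] is the binding max in step 1, so C[0] = dur[1] = 7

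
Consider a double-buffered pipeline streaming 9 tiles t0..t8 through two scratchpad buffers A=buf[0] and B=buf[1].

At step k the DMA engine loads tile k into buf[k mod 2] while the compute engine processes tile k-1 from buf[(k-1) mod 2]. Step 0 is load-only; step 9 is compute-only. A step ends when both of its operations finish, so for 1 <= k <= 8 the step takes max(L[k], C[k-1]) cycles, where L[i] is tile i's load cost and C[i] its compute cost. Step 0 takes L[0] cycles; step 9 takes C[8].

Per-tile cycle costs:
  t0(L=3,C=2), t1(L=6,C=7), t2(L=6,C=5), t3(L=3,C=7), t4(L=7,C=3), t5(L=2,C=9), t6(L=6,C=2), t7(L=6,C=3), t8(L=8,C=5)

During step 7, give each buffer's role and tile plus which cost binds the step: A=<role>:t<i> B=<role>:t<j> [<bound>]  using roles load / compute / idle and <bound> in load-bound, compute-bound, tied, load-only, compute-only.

k=0 load=t0/3c comp=- wait=3 total=3
k=1 load=t1/6c comp=t0/2c wait=6 total=9
k=2 load=t2/6c comp=t1/7c wait=7 total=16
k=3 load=t3/3c comp=t2/5c wait=5 total=21
k=4 load=t4/7c comp=t3/7c wait=7 total=28
k=5 load=t5/2c comp=t4/3c wait=3 total=31
k=6 load=t6/6c comp=t5/9c wait=9 total=40
k=7 load=t7/6c comp=t6/2c wait=6 total=46
k=8 load=t8/8c comp=t7/3c wait=8 total=54
k=9 load=- comp=t8/5c wait=5 total=59

step 7: A=compute:t6 B=load:t7 [load-bound]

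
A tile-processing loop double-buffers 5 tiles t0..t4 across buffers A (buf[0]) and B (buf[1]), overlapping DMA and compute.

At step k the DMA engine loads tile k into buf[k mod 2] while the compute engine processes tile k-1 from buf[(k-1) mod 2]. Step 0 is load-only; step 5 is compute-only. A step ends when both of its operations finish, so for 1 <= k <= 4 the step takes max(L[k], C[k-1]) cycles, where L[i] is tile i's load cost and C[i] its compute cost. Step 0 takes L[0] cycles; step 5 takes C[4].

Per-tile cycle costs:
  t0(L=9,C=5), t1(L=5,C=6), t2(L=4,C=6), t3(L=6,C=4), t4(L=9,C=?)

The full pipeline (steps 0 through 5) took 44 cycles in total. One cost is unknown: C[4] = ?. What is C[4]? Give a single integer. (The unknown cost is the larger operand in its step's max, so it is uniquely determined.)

step 0 = dur = L[0]=9 = 9
step 1 = dur = max(L[1]=5, C[0]=5) = 5
step 2 = dur = max(L[2]=4, C[1]=6) = 6
step 3 = dur = max(L[3]=6, C[2]=6) = 6
step 4 = dur = max(L[4]=9, C[3]=4) = 9
step 5 = dur = C[4]=? = C[4]  (unknown; binding)
sum of known step durations = 35
dur[5] = total - known = 44 - 35 = 9
C[4] is the binding max in step 5, so C[4] = dur[5] = 9

C[4] = 9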